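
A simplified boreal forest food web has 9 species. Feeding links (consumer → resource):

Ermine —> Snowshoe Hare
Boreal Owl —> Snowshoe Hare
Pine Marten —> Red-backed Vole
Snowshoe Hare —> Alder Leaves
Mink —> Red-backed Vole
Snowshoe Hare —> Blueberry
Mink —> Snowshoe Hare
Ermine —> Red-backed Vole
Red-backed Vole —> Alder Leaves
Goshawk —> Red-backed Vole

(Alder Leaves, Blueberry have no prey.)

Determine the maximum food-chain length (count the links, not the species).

2 links

One longest chain: Alder Leaves → Snowshoe Hare → Ermine.
It has 3 species and 2 links.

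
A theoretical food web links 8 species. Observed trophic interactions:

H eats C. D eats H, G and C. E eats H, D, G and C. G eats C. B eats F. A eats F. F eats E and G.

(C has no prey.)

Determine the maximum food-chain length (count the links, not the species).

5 links

One longest chain: C → G → D → E → F → A.
It has 6 species and 5 links.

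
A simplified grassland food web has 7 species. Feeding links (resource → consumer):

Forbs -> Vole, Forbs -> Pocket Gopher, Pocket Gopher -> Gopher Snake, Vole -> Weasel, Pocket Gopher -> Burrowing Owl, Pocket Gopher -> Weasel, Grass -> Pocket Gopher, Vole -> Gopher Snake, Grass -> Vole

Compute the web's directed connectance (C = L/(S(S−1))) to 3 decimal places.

C = 0.214

The web has S = 7 species and L = 9 feeding links.
C = L / (S(S−1)) = 9 / 42 = 0.2143 ≈ 0.214.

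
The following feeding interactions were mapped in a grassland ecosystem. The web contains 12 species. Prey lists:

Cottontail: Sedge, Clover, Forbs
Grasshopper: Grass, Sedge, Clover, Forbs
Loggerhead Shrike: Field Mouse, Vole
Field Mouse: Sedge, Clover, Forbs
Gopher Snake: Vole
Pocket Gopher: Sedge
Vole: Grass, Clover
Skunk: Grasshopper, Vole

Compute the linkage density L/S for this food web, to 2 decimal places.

There are L = 18 links among S = 12 species.
L/S = 18/12 = 1.5000 ≈ 1.50.

L/S = 1.50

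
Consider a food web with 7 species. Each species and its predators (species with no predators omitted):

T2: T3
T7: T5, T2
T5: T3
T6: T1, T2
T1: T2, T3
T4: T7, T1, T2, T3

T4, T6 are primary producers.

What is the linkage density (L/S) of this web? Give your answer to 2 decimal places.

There are L = 12 links among S = 7 species.
L/S = 12/7 = 1.7143 ≈ 1.71.

L/S = 1.71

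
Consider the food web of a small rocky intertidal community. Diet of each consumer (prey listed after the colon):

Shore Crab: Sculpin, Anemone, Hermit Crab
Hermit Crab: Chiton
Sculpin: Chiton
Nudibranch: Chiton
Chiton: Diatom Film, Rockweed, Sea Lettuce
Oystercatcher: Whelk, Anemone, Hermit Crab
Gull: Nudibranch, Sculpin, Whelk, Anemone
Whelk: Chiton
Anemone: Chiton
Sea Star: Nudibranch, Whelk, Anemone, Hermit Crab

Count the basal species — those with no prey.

Basal species (no prey listed): Diatom Film, Rockweed, Sea Lettuce.
Count: 3.

3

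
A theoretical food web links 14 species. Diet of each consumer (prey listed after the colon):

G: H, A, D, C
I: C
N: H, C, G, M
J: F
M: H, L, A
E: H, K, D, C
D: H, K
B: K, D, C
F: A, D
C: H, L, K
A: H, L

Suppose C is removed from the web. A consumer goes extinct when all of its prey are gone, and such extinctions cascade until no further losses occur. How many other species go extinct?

Remove C.
Round 1: I (all prey gone) → extinct.
No further losses. Total secondary extinctions: 1.

1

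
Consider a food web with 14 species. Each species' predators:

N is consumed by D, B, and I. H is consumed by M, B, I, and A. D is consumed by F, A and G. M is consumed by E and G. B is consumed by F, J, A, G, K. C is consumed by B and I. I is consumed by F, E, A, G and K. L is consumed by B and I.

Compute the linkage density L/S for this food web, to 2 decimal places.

L/S = 1.86

There are L = 26 links among S = 14 species.
L/S = 26/14 = 1.8571 ≈ 1.86.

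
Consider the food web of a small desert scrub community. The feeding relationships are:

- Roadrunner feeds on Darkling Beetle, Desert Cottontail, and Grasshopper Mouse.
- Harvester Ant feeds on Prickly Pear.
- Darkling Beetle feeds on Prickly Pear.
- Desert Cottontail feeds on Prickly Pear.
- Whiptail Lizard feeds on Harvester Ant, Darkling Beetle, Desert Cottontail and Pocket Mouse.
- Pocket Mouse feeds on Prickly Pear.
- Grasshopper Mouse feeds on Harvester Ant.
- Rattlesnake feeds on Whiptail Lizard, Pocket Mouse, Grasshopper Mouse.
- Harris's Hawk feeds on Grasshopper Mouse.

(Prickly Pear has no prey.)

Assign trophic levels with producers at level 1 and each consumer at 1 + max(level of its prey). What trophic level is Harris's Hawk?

Prickly Pear is a producer → level 1.
Harvester Ant eats Prickly Pear → level 2.
Grasshopper Mouse eats Harvester Ant → level 3.
Harris's Hawk eats Grasshopper Mouse → level 4.

Trophic level 4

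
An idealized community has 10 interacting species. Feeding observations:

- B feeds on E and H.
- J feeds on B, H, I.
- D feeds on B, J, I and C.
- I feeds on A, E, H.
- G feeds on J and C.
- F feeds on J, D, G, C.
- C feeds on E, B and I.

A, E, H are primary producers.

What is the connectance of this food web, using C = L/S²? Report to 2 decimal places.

C = 0.21

The web has S = 10 species and L = 21 feeding links.
C = L / S² = 21 / 100 = 0.2100 ≈ 0.21.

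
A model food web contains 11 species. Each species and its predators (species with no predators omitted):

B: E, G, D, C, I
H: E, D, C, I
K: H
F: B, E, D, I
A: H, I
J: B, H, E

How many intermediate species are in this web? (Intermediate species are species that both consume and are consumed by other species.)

2

Intermediate species (has both prey and predators): B, H.
Count: 2.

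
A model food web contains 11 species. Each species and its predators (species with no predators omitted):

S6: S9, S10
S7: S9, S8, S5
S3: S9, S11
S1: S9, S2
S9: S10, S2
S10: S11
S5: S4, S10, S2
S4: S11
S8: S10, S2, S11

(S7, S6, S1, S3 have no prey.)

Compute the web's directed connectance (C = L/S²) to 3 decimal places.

C = 0.157

The web has S = 11 species and L = 19 feeding links.
C = L / S² = 19 / 121 = 0.1570 ≈ 0.157.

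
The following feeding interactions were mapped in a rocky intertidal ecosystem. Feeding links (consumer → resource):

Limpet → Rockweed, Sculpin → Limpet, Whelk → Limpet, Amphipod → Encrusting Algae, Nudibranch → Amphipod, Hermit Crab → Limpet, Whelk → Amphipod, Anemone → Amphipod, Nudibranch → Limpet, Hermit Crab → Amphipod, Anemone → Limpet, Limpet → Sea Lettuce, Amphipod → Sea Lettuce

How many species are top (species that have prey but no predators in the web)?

Top species (has prey, but nothing eats it): Anemone, Whelk, Nudibranch, Sculpin, Hermit Crab.
Count: 5.

5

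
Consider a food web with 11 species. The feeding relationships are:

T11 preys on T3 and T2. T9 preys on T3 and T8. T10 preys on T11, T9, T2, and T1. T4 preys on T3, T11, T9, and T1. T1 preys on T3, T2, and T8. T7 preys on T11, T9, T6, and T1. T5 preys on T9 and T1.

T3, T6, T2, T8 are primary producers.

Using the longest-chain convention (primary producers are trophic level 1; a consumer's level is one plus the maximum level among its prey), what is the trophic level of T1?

T3 is a producer → level 1.
T1 eats T3 (level 1); other prey at levels: T2 1, T8 1 → level 2.

Trophic level 2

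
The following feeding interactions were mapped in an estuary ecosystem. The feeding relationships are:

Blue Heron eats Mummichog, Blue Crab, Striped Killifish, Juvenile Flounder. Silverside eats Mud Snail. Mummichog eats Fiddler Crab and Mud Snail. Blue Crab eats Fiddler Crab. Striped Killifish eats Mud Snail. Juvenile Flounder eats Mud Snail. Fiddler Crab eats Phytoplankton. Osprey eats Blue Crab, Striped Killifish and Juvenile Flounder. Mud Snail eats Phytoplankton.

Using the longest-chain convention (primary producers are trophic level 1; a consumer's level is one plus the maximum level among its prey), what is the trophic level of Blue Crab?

Phytoplankton is a producer → level 1.
Fiddler Crab eats Phytoplankton → level 2.
Blue Crab eats Fiddler Crab → level 3.

Trophic level 3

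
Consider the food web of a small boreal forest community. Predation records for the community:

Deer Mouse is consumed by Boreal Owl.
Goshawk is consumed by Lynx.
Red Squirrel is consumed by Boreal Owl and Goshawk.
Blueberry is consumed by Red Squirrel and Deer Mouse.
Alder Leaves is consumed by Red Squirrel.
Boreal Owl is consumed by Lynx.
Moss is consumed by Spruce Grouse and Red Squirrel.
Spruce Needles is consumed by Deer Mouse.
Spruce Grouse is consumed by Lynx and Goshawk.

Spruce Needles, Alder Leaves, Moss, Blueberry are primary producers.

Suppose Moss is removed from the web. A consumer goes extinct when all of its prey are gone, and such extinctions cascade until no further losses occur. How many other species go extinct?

Remove Moss.
Round 1: Spruce Grouse (all prey gone) → extinct.
No further losses. Total secondary extinctions: 1.

1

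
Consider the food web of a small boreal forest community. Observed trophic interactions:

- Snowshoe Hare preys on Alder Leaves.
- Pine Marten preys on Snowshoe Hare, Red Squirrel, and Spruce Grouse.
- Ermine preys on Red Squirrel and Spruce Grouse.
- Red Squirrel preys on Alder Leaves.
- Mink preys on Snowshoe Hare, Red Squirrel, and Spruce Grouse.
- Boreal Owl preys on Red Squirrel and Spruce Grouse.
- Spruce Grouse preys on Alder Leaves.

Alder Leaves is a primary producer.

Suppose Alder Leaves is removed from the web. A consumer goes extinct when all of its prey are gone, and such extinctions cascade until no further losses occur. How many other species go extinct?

7

Remove Alder Leaves.
Round 1: Spruce Grouse (all prey gone), Snowshoe Hare (all prey gone), Red Squirrel (all prey gone) → extinct.
Round 2: Ermine (all prey gone), Mink (all prey gone), Boreal Owl (all prey gone), Pine Marten (all prey gone) → extinct.
No further losses. Total secondary extinctions: 7.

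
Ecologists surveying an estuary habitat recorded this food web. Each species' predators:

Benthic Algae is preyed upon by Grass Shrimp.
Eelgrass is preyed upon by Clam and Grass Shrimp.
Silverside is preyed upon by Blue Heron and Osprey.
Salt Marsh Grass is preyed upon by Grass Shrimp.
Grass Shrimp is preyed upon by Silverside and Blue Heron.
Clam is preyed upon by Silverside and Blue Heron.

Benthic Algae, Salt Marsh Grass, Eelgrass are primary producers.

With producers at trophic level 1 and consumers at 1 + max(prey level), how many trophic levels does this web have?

Producers (level 1): Benthic Algae, Salt Marsh Grass, Eelgrass.
Benthic Algae → Grass Shrimp → Silverside → Osprey gives Osprey level 4.
No species has a prey at level 4, so no species reaches level 5.

4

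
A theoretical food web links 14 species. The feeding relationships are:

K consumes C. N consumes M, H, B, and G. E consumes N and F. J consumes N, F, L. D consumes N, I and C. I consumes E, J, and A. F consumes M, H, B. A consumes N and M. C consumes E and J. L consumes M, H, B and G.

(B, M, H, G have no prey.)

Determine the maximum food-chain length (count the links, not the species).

One longest chain: B → F → E → C → D.
It has 5 species and 4 links.

4 links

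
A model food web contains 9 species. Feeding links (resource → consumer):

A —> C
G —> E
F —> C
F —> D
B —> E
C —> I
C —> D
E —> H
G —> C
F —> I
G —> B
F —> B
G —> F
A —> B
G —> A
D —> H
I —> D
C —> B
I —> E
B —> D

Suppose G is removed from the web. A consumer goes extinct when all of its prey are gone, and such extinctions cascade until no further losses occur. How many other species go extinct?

8

Remove G.
Round 1: A (all prey gone), F (all prey gone) → extinct.
Round 2: C (all prey gone) → extinct.
Round 3: I (all prey gone), B (all prey gone) → extinct.
Round 4: D (all prey gone), E (all prey gone) → extinct.
Round 5: H (all prey gone) → extinct.
No further losses. Total secondary extinctions: 8.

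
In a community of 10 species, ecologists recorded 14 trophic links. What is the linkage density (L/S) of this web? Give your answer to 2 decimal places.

L/S = 1.40

There are L = 14 links among S = 10 species.
L/S = 14/10 = 1.4000 ≈ 1.40.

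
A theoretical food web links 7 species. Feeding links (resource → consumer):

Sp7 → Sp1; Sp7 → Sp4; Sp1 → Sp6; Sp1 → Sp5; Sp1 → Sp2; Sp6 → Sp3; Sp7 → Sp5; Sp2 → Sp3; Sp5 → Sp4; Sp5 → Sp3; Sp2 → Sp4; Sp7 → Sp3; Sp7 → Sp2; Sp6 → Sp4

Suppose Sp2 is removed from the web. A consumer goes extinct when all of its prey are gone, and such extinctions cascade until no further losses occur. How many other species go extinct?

Remove Sp2.
Every predator of it retains at least one other prey: Sp4 still has Sp7, Sp5, Sp6; Sp3 still has Sp7, Sp5, Sp6.
No consumer loses all prey, so no secondary extinctions occur.

0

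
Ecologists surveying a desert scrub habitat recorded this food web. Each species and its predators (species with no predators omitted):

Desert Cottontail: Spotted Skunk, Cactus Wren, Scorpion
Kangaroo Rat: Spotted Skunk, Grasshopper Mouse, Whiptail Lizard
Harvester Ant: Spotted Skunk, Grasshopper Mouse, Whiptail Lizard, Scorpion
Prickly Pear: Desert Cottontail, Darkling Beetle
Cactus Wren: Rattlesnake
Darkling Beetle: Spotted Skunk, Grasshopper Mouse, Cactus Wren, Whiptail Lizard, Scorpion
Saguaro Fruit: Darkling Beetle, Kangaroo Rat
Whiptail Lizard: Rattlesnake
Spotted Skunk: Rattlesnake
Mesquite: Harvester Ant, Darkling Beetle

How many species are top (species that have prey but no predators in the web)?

Top species (has prey, but nothing eats it): Grasshopper Mouse, Scorpion, Rattlesnake.
Count: 3.

3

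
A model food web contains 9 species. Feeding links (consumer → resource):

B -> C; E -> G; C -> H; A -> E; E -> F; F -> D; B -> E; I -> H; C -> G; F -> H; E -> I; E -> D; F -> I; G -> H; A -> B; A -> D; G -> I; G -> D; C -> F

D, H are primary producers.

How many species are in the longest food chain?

One longest chain: H → I → F → C → B → A.
It has 6 species and 5 links.

6 species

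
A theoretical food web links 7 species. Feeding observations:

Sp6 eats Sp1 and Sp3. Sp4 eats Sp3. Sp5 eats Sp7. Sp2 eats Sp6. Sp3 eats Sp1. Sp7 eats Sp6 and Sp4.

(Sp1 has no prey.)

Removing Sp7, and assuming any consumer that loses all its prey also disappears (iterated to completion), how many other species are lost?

Remove Sp7.
Round 1: Sp5 (all prey gone) → extinct.
No further losses. Total secondary extinctions: 1.

1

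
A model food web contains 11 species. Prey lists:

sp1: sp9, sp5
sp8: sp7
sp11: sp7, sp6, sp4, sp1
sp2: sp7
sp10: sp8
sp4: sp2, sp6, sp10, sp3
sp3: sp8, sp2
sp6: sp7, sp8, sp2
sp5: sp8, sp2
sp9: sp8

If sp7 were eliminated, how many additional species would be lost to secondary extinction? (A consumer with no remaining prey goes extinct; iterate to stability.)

10

Remove sp7.
Round 1: sp8 (all prey gone), sp2 (all prey gone) → extinct.
Round 2: sp6 (all prey gone), sp9 (all prey gone), sp10 (all prey gone), sp5 (all prey gone), sp3 (all prey gone) → extinct.
Round 3: sp4 (all prey gone), sp1 (all prey gone) → extinct.
Round 4: sp11 (all prey gone) → extinct.
No further losses. Total secondary extinctions: 10.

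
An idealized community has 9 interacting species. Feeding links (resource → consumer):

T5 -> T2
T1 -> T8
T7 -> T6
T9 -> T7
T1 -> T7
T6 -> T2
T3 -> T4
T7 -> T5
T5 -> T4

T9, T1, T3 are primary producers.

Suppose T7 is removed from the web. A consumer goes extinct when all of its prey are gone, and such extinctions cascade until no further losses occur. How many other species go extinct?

3

Remove T7.
Round 1: T6 (all prey gone), T5 (all prey gone) → extinct.
Round 2: T2 (all prey gone) → extinct.
No further losses. Total secondary extinctions: 3.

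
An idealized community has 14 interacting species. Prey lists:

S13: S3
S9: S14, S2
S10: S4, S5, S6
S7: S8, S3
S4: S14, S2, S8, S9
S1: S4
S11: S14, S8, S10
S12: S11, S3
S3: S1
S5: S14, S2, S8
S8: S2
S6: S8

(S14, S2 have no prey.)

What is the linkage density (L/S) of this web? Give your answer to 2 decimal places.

There are L = 24 links among S = 14 species.
L/S = 24/14 = 1.7143 ≈ 1.71.

L/S = 1.71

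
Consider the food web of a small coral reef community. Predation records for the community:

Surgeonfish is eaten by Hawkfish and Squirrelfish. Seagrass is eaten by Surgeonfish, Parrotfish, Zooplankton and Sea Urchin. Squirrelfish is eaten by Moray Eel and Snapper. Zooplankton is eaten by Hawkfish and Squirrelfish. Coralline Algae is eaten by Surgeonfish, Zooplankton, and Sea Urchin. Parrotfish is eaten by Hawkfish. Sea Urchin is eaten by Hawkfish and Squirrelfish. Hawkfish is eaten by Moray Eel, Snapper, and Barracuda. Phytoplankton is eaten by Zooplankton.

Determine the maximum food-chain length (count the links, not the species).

3 links

One longest chain: Seagrass → Sea Urchin → Squirrelfish → Snapper.
It has 4 species and 3 links.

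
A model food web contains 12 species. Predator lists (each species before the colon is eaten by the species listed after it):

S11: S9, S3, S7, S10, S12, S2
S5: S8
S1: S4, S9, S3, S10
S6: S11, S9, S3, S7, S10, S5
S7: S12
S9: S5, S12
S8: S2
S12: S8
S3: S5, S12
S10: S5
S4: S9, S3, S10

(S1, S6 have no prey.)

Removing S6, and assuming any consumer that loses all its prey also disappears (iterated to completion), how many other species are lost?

Remove S6.
Round 1: S11 (all prey gone) → extinct.
Round 2: S7 (all prey gone) → extinct.
No further losses. Total secondary extinctions: 2.

2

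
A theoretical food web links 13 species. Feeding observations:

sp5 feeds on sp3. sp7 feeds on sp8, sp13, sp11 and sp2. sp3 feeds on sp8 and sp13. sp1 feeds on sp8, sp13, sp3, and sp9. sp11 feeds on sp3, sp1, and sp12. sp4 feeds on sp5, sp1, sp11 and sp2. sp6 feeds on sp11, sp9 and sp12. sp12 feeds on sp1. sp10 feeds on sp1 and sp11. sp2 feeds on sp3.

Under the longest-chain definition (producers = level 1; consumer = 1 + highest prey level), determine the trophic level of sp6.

Trophic level 6

sp13 is a producer → level 1.
sp3 eats sp13 (level 1); other prey at levels: sp8 1 → level 2.
sp1 eats sp3 (level 2); other prey at levels: sp13 1, sp8 1, sp9 1 → level 3.
sp12 eats sp1 → level 4.
sp11 eats sp12 (level 4); other prey at levels: sp3 2, sp1 3 → level 5.
sp6 eats sp11 (level 5); other prey at levels: sp9 1, sp12 4 → level 6.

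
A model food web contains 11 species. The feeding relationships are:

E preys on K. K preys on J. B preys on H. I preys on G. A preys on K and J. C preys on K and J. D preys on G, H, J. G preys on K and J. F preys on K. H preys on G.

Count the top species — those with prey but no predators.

Top species (has prey, but nothing eats it): C, A, F, E, I, D, B.
Count: 7.

7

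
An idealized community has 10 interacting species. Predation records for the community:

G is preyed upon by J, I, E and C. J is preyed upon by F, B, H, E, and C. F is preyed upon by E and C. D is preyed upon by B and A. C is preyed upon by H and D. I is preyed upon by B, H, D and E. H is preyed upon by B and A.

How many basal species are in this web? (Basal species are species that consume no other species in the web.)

Basal species (no prey listed): G.
Count: 1.

1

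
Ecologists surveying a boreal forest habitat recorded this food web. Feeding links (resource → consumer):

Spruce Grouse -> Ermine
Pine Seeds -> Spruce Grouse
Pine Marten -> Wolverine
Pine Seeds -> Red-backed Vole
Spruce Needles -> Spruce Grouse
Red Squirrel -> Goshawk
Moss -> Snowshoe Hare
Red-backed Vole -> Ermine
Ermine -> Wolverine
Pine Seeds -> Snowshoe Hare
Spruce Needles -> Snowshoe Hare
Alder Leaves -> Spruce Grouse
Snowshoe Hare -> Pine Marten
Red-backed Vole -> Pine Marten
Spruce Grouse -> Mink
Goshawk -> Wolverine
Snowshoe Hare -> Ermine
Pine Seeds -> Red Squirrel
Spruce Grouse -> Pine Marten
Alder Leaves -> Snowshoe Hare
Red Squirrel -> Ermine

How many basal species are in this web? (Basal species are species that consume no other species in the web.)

Basal species (no prey listed): Pine Seeds, Spruce Needles, Moss, Alder Leaves.
Count: 4.

4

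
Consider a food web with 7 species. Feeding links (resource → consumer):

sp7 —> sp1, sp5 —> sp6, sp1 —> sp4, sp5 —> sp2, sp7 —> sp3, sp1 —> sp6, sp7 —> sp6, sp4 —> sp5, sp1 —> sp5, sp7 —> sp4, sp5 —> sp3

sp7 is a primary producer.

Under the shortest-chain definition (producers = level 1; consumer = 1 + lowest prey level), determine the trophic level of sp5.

Trophic level 3

sp7 is a producer → level 1.
sp1 eats sp7 → level 2.
sp5 eats sp1 → level 3.
No prey of sp5 is below level 2, so 3 is the minimum.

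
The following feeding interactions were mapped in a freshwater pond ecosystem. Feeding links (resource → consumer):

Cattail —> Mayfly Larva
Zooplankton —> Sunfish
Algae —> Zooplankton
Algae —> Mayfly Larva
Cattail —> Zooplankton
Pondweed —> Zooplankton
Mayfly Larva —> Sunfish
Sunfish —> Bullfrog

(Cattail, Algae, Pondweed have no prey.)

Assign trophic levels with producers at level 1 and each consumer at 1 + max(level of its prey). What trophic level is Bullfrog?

Cattail is a producer → level 1.
Mayfly Larva eats Cattail (level 1); other prey at levels: Algae 1 → level 2.
Sunfish eats Mayfly Larva (level 2); other prey at levels: Zooplankton 2 → level 3.
Bullfrog eats Sunfish → level 4.

Trophic level 4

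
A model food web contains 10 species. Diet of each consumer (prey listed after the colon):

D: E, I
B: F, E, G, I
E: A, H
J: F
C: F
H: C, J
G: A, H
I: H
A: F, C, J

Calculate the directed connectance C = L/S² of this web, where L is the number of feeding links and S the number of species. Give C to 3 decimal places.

The web has S = 10 species and L = 18 feeding links.
C = L / S² = 18 / 100 = 0.1800 ≈ 0.180.

C = 0.180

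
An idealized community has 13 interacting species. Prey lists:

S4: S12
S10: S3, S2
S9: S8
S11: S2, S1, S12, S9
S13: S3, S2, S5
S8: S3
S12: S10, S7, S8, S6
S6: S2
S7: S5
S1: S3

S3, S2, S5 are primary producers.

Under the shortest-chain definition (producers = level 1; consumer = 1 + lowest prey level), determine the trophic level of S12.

Trophic level 3

S2 is a producer → level 1.
S6 eats S2 → level 2.
S12 eats S6 → level 3.
No prey of S12 is below level 2, so 3 is the minimum.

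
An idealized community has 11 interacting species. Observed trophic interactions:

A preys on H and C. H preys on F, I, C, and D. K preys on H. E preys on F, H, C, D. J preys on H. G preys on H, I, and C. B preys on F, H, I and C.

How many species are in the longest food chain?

3 species

One longest chain: D → H → G.
It has 3 species and 2 links.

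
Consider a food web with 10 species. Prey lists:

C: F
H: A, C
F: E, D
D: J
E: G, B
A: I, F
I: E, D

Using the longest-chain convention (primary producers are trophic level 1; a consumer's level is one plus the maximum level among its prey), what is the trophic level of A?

G is a producer → level 1.
E eats G (level 1); other prey at levels: B 1 → level 2.
I eats E (level 2); other prey at levels: D 2 → level 3.
A eats I (level 3); other prey at levels: F 3 → level 4.

Trophic level 4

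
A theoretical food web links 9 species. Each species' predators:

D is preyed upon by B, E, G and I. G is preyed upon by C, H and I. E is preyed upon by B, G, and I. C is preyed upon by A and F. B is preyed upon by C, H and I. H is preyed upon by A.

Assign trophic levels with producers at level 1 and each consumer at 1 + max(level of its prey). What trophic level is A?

Trophic level 5

D is a producer → level 1.
E eats D → level 2.
G eats E (level 2); other prey at levels: D 1 → level 3.
H eats G (level 3); other prey at levels: B 3 → level 4.
A eats H (level 4); other prey at levels: C 4 → level 5.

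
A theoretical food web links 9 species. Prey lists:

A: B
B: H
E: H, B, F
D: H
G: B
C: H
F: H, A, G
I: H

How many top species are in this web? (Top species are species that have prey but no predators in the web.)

Top species (has prey, but nothing eats it): D, C, I, E.
Count: 4.

4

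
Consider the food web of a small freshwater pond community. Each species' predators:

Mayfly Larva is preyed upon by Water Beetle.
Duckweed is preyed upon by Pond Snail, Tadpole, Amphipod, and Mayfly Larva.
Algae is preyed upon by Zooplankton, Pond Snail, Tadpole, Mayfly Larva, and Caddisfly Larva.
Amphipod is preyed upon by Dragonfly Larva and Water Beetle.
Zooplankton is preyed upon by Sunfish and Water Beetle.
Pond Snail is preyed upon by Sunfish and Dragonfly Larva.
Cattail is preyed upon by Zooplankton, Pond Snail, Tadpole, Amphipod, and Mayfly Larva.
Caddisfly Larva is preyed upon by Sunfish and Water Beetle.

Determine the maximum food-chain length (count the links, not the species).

One longest chain: Duckweed → Pond Snail → Dragonfly Larva.
It has 3 species and 2 links.

2 links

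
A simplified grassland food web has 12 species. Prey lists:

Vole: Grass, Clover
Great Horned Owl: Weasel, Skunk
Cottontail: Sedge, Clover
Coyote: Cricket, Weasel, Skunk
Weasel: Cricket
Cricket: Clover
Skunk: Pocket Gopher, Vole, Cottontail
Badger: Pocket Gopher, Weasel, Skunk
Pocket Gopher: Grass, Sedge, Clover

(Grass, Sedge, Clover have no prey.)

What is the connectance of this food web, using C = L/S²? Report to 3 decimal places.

The web has S = 12 species and L = 20 feeding links.
C = L / S² = 20 / 144 = 0.1389 ≈ 0.139.

C = 0.139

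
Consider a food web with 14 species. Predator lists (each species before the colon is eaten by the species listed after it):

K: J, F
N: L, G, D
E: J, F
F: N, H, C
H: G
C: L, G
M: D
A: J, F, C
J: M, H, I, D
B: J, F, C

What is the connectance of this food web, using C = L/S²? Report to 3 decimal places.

C = 0.122

The web has S = 14 species and L = 24 feeding links.
C = L / S² = 24 / 196 = 0.1224 ≈ 0.122.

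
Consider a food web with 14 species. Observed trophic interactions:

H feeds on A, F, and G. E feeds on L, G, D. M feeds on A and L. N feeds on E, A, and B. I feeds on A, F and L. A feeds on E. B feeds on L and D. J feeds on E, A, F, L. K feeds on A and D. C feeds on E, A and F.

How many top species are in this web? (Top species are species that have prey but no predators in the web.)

Top species (has prey, but nothing eats it): K, C, J, H, M, N, I.
Count: 7.

7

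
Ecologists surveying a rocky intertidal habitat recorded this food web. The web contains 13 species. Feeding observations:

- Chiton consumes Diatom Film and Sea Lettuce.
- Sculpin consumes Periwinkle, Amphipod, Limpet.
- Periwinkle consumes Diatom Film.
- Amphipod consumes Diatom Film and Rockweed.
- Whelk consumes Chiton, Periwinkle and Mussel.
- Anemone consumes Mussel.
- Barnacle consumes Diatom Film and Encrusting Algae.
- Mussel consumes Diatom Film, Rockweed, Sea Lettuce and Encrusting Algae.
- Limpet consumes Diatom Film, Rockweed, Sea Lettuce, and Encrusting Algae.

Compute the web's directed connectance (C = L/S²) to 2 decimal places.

The web has S = 13 species and L = 22 feeding links.
C = L / S² = 22 / 169 = 0.1302 ≈ 0.13.

C = 0.13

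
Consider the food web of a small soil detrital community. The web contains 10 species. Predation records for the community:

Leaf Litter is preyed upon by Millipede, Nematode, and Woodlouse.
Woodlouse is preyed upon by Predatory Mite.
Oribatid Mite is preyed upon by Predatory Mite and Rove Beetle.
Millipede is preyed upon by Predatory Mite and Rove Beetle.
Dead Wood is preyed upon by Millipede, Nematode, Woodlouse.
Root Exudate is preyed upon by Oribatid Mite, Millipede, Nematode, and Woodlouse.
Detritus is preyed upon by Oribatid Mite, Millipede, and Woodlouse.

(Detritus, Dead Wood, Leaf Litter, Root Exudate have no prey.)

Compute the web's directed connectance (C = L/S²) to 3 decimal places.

The web has S = 10 species and L = 18 feeding links.
C = L / S² = 18 / 100 = 0.1800 ≈ 0.180.

C = 0.180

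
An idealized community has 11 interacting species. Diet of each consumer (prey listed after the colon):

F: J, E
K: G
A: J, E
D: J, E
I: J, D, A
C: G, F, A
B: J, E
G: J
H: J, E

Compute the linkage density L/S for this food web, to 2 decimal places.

There are L = 18 links among S = 11 species.
L/S = 18/11 = 1.6364 ≈ 1.64.

L/S = 1.64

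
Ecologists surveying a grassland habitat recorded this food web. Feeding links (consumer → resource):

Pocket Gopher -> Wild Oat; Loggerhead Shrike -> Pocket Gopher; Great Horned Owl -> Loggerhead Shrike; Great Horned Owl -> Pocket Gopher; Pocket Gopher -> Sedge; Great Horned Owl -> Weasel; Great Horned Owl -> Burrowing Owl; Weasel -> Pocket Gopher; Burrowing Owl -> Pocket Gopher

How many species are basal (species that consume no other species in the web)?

Basal species (no prey listed): Wild Oat, Sedge.
Count: 2.

2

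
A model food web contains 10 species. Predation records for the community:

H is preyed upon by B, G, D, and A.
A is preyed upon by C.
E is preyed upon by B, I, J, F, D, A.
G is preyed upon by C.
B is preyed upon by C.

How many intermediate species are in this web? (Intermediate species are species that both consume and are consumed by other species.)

3

Intermediate species (has both prey and predators): A, B, G.
Count: 3.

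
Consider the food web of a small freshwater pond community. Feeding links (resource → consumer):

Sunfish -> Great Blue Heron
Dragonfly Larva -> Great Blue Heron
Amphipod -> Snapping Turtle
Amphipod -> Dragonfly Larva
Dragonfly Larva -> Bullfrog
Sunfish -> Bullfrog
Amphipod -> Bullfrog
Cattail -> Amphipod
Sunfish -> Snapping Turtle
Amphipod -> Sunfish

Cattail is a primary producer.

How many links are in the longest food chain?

3 links

One longest chain: Cattail → Amphipod → Sunfish → Great Blue Heron.
It has 4 species and 3 links.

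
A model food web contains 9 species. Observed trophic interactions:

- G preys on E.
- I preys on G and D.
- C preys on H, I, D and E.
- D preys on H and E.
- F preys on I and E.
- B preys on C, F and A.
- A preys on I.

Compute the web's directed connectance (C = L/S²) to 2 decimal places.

The web has S = 9 species and L = 15 feeding links.
C = L / S² = 15 / 81 = 0.1852 ≈ 0.19.

C = 0.19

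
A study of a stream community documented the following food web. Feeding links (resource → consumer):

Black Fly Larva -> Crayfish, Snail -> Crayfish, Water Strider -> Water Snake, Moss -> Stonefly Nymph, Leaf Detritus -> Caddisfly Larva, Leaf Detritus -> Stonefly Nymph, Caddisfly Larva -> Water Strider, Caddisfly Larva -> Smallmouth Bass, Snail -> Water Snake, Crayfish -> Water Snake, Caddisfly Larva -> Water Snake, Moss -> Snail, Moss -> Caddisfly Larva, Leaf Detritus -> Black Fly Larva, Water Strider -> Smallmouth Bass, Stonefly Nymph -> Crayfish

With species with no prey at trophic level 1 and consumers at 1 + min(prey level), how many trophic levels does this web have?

Basal resources (level 1): Moss, Leaf Detritus.
Following each consumer down to its lowest-level prey: Moss → Caddisfly Larva → Smallmouth Bass (levels 1 through 3).
All prey of Smallmouth Bass (Caddisfly Larva 2, Water Strider 3) are at level 2 or above, so Smallmouth Bass is at level 1 + 2 = 3.
Every consumer has at least one prey at level 2 or below, so none exceeds level 3.

3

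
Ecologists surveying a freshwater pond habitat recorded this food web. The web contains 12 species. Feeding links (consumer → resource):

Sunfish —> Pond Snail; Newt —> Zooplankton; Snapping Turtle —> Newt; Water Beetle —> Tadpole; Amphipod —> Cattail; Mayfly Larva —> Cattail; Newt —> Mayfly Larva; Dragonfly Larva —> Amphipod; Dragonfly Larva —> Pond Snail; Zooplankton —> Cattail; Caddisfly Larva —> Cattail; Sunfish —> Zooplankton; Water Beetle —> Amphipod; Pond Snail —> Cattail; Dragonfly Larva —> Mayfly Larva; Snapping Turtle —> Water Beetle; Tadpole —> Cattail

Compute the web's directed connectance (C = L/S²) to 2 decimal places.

C = 0.12

The web has S = 12 species and L = 17 feeding links.
C = L / S² = 17 / 144 = 0.1181 ≈ 0.12.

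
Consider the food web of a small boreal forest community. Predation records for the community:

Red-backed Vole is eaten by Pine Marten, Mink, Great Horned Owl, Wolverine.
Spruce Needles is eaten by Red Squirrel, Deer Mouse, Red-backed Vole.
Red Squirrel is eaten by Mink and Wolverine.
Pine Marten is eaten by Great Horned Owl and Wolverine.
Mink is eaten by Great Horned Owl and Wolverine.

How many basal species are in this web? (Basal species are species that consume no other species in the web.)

1

Basal species (no prey listed): Spruce Needles.
Count: 1.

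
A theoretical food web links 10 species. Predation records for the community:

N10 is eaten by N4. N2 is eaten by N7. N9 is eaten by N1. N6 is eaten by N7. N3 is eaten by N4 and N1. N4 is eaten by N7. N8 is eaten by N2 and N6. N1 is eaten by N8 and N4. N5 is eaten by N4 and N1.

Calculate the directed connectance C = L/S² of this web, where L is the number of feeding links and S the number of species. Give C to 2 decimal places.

C = 0.13

The web has S = 10 species and L = 13 feeding links.
C = L / S² = 13 / 100 = 0.1300 ≈ 0.13.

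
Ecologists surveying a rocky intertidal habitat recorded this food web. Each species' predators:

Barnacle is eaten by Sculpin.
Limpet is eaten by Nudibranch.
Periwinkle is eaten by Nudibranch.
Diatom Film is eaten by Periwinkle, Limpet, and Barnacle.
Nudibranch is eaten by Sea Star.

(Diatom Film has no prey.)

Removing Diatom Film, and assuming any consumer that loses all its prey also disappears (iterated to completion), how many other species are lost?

6

Remove Diatom Film.
Round 1: Barnacle (all prey gone), Periwinkle (all prey gone), Limpet (all prey gone) → extinct.
Round 2: Nudibranch (all prey gone), Sculpin (all prey gone) → extinct.
Round 3: Sea Star (all prey gone) → extinct.
No further losses. Total secondary extinctions: 6.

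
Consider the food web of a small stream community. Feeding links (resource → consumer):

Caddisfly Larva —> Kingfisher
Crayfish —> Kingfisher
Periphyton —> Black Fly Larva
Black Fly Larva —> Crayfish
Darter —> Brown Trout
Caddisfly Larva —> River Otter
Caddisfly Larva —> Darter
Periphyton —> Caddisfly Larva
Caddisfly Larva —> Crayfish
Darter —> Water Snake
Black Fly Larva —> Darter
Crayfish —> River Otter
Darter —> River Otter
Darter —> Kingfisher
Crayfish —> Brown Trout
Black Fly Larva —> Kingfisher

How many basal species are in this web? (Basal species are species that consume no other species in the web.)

1

Basal species (no prey listed): Periphyton.
Count: 1.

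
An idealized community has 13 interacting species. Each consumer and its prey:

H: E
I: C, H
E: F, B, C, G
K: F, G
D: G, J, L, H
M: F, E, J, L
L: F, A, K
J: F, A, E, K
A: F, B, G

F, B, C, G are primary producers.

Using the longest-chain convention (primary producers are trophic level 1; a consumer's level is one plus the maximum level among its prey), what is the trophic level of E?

Trophic level 2

F is a producer → level 1.
E eats F (level 1); other prey at levels: B 1, C 1, G 1 → level 2.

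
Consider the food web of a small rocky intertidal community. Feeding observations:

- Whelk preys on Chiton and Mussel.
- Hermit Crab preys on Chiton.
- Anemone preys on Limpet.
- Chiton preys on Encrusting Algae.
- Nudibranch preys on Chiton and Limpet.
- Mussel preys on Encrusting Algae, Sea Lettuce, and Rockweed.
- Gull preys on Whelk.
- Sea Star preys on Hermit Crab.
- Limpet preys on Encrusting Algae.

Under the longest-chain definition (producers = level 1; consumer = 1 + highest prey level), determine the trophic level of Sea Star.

Trophic level 4

Encrusting Algae is a producer → level 1.
Chiton eats Encrusting Algae → level 2.
Hermit Crab eats Chiton → level 3.
Sea Star eats Hermit Crab → level 4.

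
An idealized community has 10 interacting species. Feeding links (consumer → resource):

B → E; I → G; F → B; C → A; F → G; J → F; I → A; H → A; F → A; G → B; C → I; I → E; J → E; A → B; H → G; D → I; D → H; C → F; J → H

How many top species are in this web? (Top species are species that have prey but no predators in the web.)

3

Top species (has prey, but nothing eats it): C, J, D.
Count: 3.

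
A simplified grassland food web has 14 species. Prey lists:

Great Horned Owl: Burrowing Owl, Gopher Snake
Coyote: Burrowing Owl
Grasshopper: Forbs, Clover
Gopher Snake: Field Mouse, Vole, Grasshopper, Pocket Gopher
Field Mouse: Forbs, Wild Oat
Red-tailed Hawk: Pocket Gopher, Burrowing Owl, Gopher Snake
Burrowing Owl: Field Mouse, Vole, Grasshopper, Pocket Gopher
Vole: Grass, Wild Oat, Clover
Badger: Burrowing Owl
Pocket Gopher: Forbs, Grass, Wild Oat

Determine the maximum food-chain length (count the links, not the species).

One longest chain: Forbs → Field Mouse → Burrowing Owl → Red-tailed Hawk.
It has 4 species and 3 links.

3 links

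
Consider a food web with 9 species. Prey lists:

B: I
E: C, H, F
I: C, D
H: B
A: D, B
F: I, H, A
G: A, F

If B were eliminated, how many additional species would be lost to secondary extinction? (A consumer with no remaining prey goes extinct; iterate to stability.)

Remove B.
Round 1: H (all prey gone) → extinct.
No further losses. Total secondary extinctions: 1.

1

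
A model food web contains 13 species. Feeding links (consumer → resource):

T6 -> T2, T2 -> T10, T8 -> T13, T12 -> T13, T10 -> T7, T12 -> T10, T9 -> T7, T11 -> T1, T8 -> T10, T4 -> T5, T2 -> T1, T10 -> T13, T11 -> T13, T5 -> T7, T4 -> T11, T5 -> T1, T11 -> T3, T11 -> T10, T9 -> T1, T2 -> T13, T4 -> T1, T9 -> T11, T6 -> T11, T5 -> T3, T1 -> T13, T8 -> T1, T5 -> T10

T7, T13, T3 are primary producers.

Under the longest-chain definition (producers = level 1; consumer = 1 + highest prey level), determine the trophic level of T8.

Trophic level 3

T7 is a producer → level 1.
T10 eats T7 (level 1); other prey at levels: T13 1 → level 2.
T8 eats T10 (level 2); other prey at levels: T13 1, T1 2 → level 3.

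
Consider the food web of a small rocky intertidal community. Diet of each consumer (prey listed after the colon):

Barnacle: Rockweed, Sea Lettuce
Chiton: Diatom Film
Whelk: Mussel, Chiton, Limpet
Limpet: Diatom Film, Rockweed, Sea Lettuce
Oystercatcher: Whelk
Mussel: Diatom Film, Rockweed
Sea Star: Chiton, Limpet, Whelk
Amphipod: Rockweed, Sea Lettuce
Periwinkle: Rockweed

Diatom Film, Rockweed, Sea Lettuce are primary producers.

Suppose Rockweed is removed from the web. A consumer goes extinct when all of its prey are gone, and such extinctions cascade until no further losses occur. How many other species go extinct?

Remove Rockweed.
Round 1: Periwinkle (all prey gone) → extinct.
No further losses. Total secondary extinctions: 1.

1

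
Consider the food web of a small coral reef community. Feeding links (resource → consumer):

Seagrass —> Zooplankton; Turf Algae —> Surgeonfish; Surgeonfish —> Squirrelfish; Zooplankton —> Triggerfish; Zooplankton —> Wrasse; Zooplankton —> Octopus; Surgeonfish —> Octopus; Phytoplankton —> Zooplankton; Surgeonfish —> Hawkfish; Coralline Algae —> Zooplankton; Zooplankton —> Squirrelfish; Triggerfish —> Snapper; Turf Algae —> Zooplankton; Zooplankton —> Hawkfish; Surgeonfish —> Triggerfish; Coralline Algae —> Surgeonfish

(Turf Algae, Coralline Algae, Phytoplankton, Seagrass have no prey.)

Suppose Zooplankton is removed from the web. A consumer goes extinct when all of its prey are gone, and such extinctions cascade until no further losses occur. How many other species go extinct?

1

Remove Zooplankton.
Round 1: Wrasse (all prey gone) → extinct.
No further losses. Total secondary extinctions: 1.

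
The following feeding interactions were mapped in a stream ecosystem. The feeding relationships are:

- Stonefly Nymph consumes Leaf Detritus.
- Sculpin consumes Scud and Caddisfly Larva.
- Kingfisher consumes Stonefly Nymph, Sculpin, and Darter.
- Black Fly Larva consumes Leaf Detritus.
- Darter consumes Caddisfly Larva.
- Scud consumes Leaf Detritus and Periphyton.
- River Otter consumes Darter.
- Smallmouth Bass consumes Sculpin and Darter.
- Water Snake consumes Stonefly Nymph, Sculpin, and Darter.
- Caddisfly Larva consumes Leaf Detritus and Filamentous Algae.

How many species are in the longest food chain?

4 species

One longest chain: Filamentous Algae → Caddisfly Larva → Darter → Kingfisher.
It has 4 species and 3 links.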